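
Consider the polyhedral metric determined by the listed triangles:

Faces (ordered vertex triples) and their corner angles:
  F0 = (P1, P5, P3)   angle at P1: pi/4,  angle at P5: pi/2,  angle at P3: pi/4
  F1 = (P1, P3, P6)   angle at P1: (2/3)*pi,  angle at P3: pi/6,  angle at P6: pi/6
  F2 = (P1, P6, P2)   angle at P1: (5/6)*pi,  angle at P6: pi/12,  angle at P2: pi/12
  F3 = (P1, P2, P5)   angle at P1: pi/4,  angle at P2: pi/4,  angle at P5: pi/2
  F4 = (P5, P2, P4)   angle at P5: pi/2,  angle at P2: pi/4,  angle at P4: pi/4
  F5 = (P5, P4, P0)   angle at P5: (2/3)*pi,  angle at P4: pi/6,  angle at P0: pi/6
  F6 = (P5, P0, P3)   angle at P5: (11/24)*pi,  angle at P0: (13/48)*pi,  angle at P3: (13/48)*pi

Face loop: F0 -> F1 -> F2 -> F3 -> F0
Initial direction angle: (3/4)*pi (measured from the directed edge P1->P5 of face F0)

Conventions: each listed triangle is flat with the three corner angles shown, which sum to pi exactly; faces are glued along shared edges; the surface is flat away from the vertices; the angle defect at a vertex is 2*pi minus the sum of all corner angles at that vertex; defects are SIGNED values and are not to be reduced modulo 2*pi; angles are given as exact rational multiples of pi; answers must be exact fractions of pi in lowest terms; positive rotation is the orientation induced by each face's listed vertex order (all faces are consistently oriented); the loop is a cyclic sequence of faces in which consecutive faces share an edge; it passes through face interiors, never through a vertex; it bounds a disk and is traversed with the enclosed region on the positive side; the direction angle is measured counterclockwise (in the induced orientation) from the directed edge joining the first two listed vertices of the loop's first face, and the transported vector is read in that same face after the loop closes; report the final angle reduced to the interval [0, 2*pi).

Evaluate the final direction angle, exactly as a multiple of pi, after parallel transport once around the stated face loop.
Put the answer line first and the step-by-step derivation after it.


Answer: final direction angle = (3/4)*pi

enclosed vertex P1: corner angles sum to 2*pi, defect = 2*pi - 2*pi = 0
summing the enclosed defects onto the initial angle, mod 2*pi in the induced orientation:
final angle = (3/4)*pi + 0 = (3/4)*pi (mod 2*pi)


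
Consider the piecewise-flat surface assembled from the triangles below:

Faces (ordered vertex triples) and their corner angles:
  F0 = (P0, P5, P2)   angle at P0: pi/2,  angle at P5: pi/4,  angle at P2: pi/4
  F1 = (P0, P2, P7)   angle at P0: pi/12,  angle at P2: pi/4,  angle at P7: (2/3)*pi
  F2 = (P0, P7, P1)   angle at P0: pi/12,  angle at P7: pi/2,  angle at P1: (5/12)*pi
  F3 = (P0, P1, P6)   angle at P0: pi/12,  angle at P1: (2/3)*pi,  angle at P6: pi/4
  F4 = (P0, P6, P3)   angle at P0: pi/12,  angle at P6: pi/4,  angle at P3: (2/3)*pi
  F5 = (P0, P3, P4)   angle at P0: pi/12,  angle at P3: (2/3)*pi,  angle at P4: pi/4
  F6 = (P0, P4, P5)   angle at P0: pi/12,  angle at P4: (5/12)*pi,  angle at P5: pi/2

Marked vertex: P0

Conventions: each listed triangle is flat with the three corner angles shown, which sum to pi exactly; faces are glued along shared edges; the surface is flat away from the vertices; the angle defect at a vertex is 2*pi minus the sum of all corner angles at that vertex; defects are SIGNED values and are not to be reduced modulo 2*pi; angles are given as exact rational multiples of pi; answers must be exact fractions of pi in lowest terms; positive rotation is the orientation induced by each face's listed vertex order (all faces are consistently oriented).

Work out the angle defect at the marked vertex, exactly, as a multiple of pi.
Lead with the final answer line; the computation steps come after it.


Answer: defect(P0) = pi

Sum of corner angles at P0: pi
defect = 2*pi - pi


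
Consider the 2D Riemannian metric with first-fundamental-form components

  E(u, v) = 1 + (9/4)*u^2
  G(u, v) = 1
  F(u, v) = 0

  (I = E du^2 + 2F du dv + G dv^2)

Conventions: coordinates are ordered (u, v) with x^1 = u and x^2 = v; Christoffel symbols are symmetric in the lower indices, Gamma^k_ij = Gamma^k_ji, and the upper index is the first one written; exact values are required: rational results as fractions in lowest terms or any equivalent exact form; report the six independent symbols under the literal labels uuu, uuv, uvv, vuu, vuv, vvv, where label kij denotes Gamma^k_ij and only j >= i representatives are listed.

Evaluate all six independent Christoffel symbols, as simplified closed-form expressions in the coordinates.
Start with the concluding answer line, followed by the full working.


Answer: Gamma_uuu = 9*u/(9*u^2 + 4), Gamma_uuv = 0, Gamma_uvv = 0, Gamma_vuu = 0, Gamma_vuv = 0, Gamma_vvv = 0

E = 1 + (9/4)*u^2; F = 0; G = 1
Gamma^k_ij = (1/2) g^{kl} (d_i g_jl + d_j g_il - d_l g_ij), with g^inv = (1/(EG-F^2)) [[G, -F], [-F, E]]
first partials: E_u = (9/2)*u, E_v = 0, F_u = 0, F_v = 0, G_u = 0, G_v = 0
D = EG - F^2 = 1 + (9/4)*u^2
expanded: Gamma^u_uu = (G E_u - 2F F_u + F E_v)/(2D), Gamma^u_uv = (G E_v - F G_u)/(2D), Gamma^u_vv = (2G F_v - G G_u - F G_v)/(2D), Gamma^v_uu = (2E F_u - E E_v - F E_u)/(2D), Gamma^v_uv = (E G_u - F E_v)/(2D), Gamma^v_vv = (E G_v - 2F F_v + F G_u)/(2D); substitute and cancel common factors


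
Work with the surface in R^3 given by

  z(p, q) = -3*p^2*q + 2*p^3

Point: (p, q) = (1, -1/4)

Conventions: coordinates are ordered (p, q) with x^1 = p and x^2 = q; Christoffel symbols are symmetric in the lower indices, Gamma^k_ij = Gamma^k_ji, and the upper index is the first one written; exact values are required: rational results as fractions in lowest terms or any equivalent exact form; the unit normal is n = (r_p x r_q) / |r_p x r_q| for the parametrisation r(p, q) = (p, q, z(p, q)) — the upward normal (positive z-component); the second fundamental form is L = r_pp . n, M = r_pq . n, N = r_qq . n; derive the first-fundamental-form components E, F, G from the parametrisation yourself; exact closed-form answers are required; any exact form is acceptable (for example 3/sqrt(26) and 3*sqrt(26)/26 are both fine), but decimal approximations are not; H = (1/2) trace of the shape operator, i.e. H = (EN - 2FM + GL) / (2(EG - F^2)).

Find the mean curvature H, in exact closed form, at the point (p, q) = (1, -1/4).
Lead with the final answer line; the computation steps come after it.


Answer: H = -108*sqrt(265)/14045

z_p = 15/2, z_q = -3, z_pp = 27/2, z_pq = -6, z_qq = 0
E = 229/4, F = -45/2, G = 10; answer radicand W^2 = 265/4
unnormalised second-form numerators: l = 27/2, m = -6, n = 0; L = l/sqrt(265/4), and similarly M = m/sqrt(W^2), N = n/sqrt(W^2)
H = (E*n - 2*F*m + G*l) / (2*(EG - F^2)*sqrt(W^2)); E*n - 2*F*m + G*l = -135, EG - F^2 = 265/4, so H = (-54/53)/sqrt(265/4)


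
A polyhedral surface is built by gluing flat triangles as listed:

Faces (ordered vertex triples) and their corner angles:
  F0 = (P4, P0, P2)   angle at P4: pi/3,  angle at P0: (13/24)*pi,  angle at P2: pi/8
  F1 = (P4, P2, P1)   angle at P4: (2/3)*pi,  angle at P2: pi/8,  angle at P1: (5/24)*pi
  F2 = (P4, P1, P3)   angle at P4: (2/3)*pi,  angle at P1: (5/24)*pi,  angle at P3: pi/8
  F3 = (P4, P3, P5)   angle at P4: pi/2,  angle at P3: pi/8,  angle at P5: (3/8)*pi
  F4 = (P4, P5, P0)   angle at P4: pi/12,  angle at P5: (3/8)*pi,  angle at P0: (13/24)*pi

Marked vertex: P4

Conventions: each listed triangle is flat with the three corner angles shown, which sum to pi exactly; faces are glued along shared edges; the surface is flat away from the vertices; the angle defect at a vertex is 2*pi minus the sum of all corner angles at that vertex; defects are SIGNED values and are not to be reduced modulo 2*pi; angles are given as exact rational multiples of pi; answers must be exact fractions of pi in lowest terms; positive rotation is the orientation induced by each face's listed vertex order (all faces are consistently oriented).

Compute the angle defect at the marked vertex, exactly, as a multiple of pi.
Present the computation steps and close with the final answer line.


Sum of corner angles at P4: (9/4)*pi
defect = 2*pi - (9/4)*pi

Answer: defect(P4) = -pi/4


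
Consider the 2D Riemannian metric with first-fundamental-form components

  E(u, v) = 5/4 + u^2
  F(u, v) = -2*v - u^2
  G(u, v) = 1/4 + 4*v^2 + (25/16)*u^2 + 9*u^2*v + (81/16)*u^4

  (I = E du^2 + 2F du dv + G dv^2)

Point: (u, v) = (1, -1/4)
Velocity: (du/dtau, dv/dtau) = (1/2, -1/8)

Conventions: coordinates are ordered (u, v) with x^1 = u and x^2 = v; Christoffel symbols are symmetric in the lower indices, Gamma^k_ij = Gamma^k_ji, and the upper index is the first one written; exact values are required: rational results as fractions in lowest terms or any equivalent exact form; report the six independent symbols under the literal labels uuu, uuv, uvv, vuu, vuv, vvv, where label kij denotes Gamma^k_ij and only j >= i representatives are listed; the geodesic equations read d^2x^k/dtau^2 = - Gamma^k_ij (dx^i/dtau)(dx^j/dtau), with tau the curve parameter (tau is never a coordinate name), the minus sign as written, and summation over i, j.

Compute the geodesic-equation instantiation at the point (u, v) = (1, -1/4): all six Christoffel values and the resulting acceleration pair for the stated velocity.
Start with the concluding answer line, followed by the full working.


Answer: Gamma_uuu = 124/343, Gamma_uuv = 151/343, Gamma_uvv = -6913/1372, Gamma_vuu = -128/343, Gamma_vuv = 1359/686, Gamma_vvv = 69/343; accelerations (d^2u/dtau^2, d^2v/dtau^2) = (3809/87808, 7415/21952)

E = 9/4, F = -1/2, G = 39/8 at the point
E_u = 2, E_v = 0, F_u = -2, F_v = -2, G_u = 151/8, G_v = 7
EG - F^2 = 343/32;  g^inv = (32/343) * [[39/8, 1/2], [1/2, 9/4]]
first-kind symbols [ij,l] = (1/2)(d_i g_jl + d_j g_il - d_l g_ij): [uu,u] = E_u/2 = 1, [uu,v] = F_u - E_v/2 = -2, [uv,u] = E_v/2 = 0, [uv,v] = G_u/2 = 151/16, [vv,u] = F_v - G_u/2 = -183/16, [vv,v] = G_v/2 = 7/2
Gamma^u_ij = (G*[ij,u] - F*[ij,v])/(EG - F^2), Gamma^v_ij = (E*[ij,v] - F*[ij,u])/(EG - F^2)
Gamma_uuu = 124/343, Gamma_uuv = 151/343, Gamma_uvv = -6913/1372, Gamma_vuu = -128/343, Gamma_vuv = 1359/686, Gamma_vvv = 69/343
d^2u/dtau^2 = -(Gamma_uuu*(1/2)^2 + 2*Gamma_uuv*(1/2)*(-1/8) + Gamma_uvv*(-1/8)^2) = 3809/87808
d^2v/dtau^2 = -(Gamma_vuu*(1/2)^2 + 2*Gamma_vuv*(1/2)*(-1/8) + Gamma_vvv*(-1/8)^2) = 7415/21952


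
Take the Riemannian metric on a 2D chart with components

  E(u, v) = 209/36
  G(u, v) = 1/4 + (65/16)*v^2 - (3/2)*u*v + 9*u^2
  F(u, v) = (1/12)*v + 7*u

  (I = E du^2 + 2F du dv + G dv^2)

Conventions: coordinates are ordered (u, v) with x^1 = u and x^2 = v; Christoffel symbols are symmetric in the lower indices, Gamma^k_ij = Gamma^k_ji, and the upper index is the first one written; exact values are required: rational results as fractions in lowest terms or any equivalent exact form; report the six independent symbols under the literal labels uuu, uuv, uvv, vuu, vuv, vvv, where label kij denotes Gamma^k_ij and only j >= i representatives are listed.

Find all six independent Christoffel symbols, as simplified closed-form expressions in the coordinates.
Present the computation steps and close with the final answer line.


E = 209/36; F = (1/12)*v + 7*u; G = 1/4 + (65/16)*v^2 - (3/2)*u*v + 9*u^2
Gamma^k_ij = (1/2) g^{kl} (d_i g_jl + d_j g_il - d_l g_ij), with g^inv = (1/(EG-F^2)) [[G, -F], [-F, E]]
first partials: E_u = 0, E_v = 0, F_u = 7, F_v = 1/12, G_u = -(3/2)*v + 18*u, G_v = (65/8)*v - (3/2)*u
D = EG - F^2 = 209/144 + (1509/64)*v^2 - (79/8)*u*v + (13/4)*u^2
expanded: Gamma^u_uu = (G E_u - 2F F_u + F E_v)/(2D), Gamma^u_uv = (G E_v - F G_u)/(2D), Gamma^u_vv = (2G F_v - G G_u - F G_v)/(2D), Gamma^v_uu = (2E F_u - E E_v - F E_u)/(2D), Gamma^v_uv = (E G_u - F E_v)/(2D), Gamma^v_vv = (E G_v - 2F F_v + F G_u)/(2D); substitute and cancel common factors

Answer: Gamma_uuu = (-28224*u - 336*v)/(1872*u^2 - 5688*u*v + 13581*v^2 + 836), Gamma_uuv = (-36288*u^2 + 2592*u*v + 36*v^2)/(1872*u^2 - 5688*u*v + 13581*v^2 + 836), Gamma_uvv = (-46656*u^3 + 11664*u^2*v + 3456*u^2 - 21708*u*v^2 - 16416*u*v - 1296*u + 1755*v^3 + 108*v + 12)/(1872*u^2 - 5688*u*v + 13581*v^2 + 836), Gamma_vuu = 23408/(1872*u^2 - 5688*u*v + 13581*v^2 + 836), Gamma_vuv = (30096*u - 2508*v)/(1872*u^2 - 5688*u*v + 13581*v^2 + 836), Gamma_vvv = (36288*u^2 - 2592*u*v - 2844*u - 36*v^2 + 13581*v)/(1872*u^2 - 5688*u*v + 13581*v^2 + 836)


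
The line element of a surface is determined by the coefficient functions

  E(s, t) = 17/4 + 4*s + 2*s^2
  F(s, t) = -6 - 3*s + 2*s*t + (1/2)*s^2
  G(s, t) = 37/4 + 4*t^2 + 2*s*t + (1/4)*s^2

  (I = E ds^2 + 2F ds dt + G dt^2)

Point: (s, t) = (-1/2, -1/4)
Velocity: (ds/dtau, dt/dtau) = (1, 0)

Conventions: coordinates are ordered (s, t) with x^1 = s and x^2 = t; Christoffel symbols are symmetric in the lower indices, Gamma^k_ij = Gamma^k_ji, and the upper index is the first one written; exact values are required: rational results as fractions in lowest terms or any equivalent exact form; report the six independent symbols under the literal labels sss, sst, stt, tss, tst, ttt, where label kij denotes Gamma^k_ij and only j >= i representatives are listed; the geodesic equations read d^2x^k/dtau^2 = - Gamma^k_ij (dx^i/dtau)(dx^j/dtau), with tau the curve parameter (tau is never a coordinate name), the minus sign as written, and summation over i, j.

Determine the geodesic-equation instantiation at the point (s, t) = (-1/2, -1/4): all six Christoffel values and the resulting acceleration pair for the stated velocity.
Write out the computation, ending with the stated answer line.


E = 11/4, F = -33/8, G = 157/16 at the point
E_s = 2, E_t = 0, F_s = -4, F_t = -1, G_s = -3/4, G_t = -3
EG - F^2 = 319/32;  g^inv = (32/319) * [[157/16, 33/8], [33/8, 11/4]]
first-kind symbols [ij,l] = (1/2)(d_i g_jl + d_j g_il - d_l g_ij): [ss,s] = E_s/2 = 1, [ss,t] = F_s - E_t/2 = -4, [st,s] = E_t/2 = 0, [st,t] = G_s/2 = -3/8, [tt,s] = F_t - G_s/2 = -5/8, [tt,t] = G_t/2 = -3/2
Gamma^s_ij = (G*[ij,s] - F*[ij,t])/(EG - F^2), Gamma^t_ij = (E*[ij,t] - F*[ij,s])/(EG - F^2)
Gamma_sss = -214/319, Gamma_sst = -9/58, Gamma_stt = -1577/1276, Gamma_tss = -20/29, Gamma_tst = -3/29, Gamma_ttt = -39/58
d^2s/dtau^2 = -(Gamma_sss*(1)^2 + 2*Gamma_sst*(1)*(0) + Gamma_stt*(0)^2) = 214/319
d^2t/dtau^2 = -(Gamma_tss*(1)^2 + 2*Gamma_tst*(1)*(0) + Gamma_ttt*(0)^2) = 20/29

Answer: Gamma_sss = -214/319, Gamma_sst = -9/58, Gamma_stt = -1577/1276, Gamma_tss = -20/29, Gamma_tst = -3/29, Gamma_ttt = -39/58; accelerations (d^2s/dtau^2, d^2t/dtau^2) = (214/319, 20/29)


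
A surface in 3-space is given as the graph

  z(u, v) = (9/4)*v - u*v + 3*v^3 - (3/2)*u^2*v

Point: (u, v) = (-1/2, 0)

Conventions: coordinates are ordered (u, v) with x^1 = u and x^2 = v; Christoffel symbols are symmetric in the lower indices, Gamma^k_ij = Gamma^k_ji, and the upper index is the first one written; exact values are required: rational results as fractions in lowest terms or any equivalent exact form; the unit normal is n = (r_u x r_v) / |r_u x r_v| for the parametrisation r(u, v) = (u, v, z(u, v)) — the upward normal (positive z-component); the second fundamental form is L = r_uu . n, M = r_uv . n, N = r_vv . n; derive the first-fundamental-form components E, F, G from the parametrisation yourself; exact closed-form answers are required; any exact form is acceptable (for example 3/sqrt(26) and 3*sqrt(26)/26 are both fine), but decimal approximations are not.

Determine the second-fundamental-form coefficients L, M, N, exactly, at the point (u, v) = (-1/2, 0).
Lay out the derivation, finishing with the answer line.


z_u = 0, z_v = 19/8, z_uu = 0, z_uv = 1/2, z_vv = 0
E = 1, F = 0, G = 425/64; answer radicand W^2 = 425/64
unnormalised second-form numerators: l = 0, m = 1/2, n = 0; L = l/sqrt(425/64), and similarly M = m/sqrt(W^2), N = n/sqrt(W^2)

Answer: L = 0, M = 4*sqrt(17)/85, N = 0


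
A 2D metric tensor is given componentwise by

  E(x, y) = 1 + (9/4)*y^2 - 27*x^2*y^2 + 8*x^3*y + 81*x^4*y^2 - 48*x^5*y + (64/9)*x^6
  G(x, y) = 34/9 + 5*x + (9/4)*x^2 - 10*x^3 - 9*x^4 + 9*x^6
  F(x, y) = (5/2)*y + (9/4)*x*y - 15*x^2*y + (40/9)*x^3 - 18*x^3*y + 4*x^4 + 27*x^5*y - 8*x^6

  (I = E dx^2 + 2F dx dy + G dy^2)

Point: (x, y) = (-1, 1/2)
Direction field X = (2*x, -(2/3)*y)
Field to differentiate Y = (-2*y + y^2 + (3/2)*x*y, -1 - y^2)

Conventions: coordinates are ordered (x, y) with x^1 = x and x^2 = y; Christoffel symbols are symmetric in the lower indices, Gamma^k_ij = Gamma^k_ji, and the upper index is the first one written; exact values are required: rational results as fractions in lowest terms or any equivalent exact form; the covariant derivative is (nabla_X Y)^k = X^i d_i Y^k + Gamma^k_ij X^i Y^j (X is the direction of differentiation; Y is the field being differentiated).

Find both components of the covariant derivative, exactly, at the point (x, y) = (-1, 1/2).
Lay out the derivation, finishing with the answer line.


E = 6073/144, F = -1463/72, G = 397/36 at the point
E_x = -1309/6, E_y = 385/4, F_x = 2447/24, F_y = -95/4, G_x = -95/2, G_y = 0
EG - F^2 = 7517/144;  g^inv = (144/7517) * [[397/36, 1463/72], [1463/72, 6073/144]]
first-kind symbols [ij,l] = (1/2)(d_i g_jl + d_j g_il - d_l g_ij): [xx,x] = E_x/2 = -1309/12, [xx,y] = F_x - E_y/2 = 323/6, [xy,x] = E_y/2 = 385/8, [xy,y] = G_x/2 = -95/4, [yy,x] = F_y - G_x/2 = 0, [yy,y] = G_y/2 = 0
Gamma^x_ij = (G*[ij,x] - F*[ij,y])/(EG - F^2), Gamma^y_ij = (E*[ij,y] - F*[ij,x])/(EG - F^2)
Gamma_xxx = -15708/7517, Gamma_xxy = 6930/7517, Gamma_xyy = 0, Gamma_yxx = 7752/7517, Gamma_yxy = -3420/7517, Gamma_yyy = 0
X = (-2, -1/3), Y = (-3/2, -5/4) at the point

Answer: (nabla_X Y)^x = -94036/22551, (nabla_X Y)^y = 46505/22551


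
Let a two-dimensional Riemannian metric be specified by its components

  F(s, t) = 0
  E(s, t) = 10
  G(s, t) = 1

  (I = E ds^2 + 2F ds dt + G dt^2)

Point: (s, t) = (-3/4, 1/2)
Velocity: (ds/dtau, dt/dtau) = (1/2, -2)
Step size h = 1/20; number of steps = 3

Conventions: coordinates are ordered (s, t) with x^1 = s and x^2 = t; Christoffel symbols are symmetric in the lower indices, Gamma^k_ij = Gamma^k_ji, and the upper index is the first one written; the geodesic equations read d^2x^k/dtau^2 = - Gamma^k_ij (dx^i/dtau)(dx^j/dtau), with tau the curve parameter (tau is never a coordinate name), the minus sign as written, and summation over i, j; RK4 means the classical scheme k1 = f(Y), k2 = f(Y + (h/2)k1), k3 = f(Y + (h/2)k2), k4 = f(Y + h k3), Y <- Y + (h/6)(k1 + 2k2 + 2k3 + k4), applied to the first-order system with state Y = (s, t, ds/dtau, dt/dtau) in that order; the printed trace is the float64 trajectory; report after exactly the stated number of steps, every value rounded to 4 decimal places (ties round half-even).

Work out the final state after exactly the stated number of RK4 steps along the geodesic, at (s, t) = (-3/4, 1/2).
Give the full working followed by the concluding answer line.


f(Y) = (ds/dtau, dt/dtau, -Gamma^s_ij Y'^i Y'^j, -Gamma^t_ij Y'^i Y'^j) with the Gammas evaluated at the stage position; h = 0.050000; intermediate values shown to 6 dp
step 0: s = -0.7500, t = 0.5000, ds/dtau = 0.5000, dt/dtau = -2.0000
step 1:
  k1: at (s, t) = (-0.750000, 0.500000), (ds/dtau, dt/dtau) = (0.500000, -2.000000); Gamma_sss = 0.000000, Gamma_sst = 0.000000, Gamma_stt = 0.000000, Gamma_tss = 0.000000, Gamma_tst = 0.000000, Gamma_ttt = 0.000000; k1 = (0.500000, -2.000000, 0.000000, 0.000000)
  k2: at (s, t) = (-0.737500, 0.450000), (ds/dtau, dt/dtau) = (0.500000, -2.000000); Gamma_sss = 0.000000, Gamma_sst = 0.000000, Gamma_stt = 0.000000, Gamma_tss = 0.000000, Gamma_tst = 0.000000, Gamma_ttt = 0.000000; k2 = (0.500000, -2.000000, 0.000000, 0.000000)
  k3: at (s, t) = (-0.737500, 0.450000), (ds/dtau, dt/dtau) = (0.500000, -2.000000); Gamma_sss = 0.000000, Gamma_sst = 0.000000, Gamma_stt = 0.000000, Gamma_tss = 0.000000, Gamma_tst = 0.000000, Gamma_ttt = 0.000000; k3 = (0.500000, -2.000000, 0.000000, 0.000000)
  k4: at (s, t) = (-0.725000, 0.400000), (ds/dtau, dt/dtau) = (0.500000, -2.000000); Gamma_sss = 0.000000, Gamma_sst = 0.000000, Gamma_stt = 0.000000, Gamma_tss = 0.000000, Gamma_tst = 0.000000, Gamma_ttt = 0.000000; k4 = (0.500000, -2.000000, 0.000000, 0.000000)
  Y <- Y + (h/6)(k1 + 2k2 + 2k3 + k4): s = -0.7250, t = 0.4000, ds/dtau = 0.5000, dt/dtau = -2.0000
step 2:
  k1: at (s, t) = (-0.725000, 0.400000), (ds/dtau, dt/dtau) = (0.500000, -2.000000); Gamma_sss = 0.000000, Gamma_sst = 0.000000, Gamma_stt = 0.000000, Gamma_tss = 0.000000, Gamma_tst = 0.000000, Gamma_ttt = 0.000000; k1 = (0.500000, -2.000000, 0.000000, 0.000000)
  k2: at (s, t) = (-0.712500, 0.350000), (ds/dtau, dt/dtau) = (0.500000, -2.000000); Gamma_sss = 0.000000, Gamma_sst = 0.000000, Gamma_stt = 0.000000, Gamma_tss = 0.000000, Gamma_tst = 0.000000, Gamma_ttt = 0.000000; k2 = (0.500000, -2.000000, 0.000000, 0.000000)
  k3: at (s, t) = (-0.712500, 0.350000), (ds/dtau, dt/dtau) = (0.500000, -2.000000); Gamma_sss = 0.000000, Gamma_sst = 0.000000, Gamma_stt = 0.000000, Gamma_tss = 0.000000, Gamma_tst = 0.000000, Gamma_ttt = 0.000000; k3 = (0.500000, -2.000000, 0.000000, 0.000000)
  k4: at (s, t) = (-0.700000, 0.300000), (ds/dtau, dt/dtau) = (0.500000, -2.000000); Gamma_sss = 0.000000, Gamma_sst = 0.000000, Gamma_stt = 0.000000, Gamma_tss = 0.000000, Gamma_tst = 0.000000, Gamma_ttt = 0.000000; k4 = (0.500000, -2.000000, 0.000000, 0.000000)
  Y <- Y + (h/6)(k1 + 2k2 + 2k3 + k4): s = -0.7000, t = 0.3000, ds/dtau = 0.5000, dt/dtau = -2.0000
step 3:
  k1: at (s, t) = (-0.700000, 0.300000), (ds/dtau, dt/dtau) = (0.500000, -2.000000); Gamma_sss = 0.000000, Gamma_sst = 0.000000, Gamma_stt = 0.000000, Gamma_tss = 0.000000, Gamma_tst = 0.000000, Gamma_ttt = 0.000000; k1 = (0.500000, -2.000000, 0.000000, 0.000000)
  k2: at (s, t) = (-0.687500, 0.250000), (ds/dtau, dt/dtau) = (0.500000, -2.000000); Gamma_sss = 0.000000, Gamma_sst = 0.000000, Gamma_stt = 0.000000, Gamma_tss = 0.000000, Gamma_tst = 0.000000, Gamma_ttt = 0.000000; k2 = (0.500000, -2.000000, 0.000000, 0.000000)
  k3: at (s, t) = (-0.687500, 0.250000), (ds/dtau, dt/dtau) = (0.500000, -2.000000); Gamma_sss = 0.000000, Gamma_sst = 0.000000, Gamma_stt = 0.000000, Gamma_tss = 0.000000, Gamma_tst = 0.000000, Gamma_ttt = 0.000000; k3 = (0.500000, -2.000000, 0.000000, 0.000000)
  k4: at (s, t) = (-0.675000, 0.200000), (ds/dtau, dt/dtau) = (0.500000, -2.000000); Gamma_sss = 0.000000, Gamma_sst = 0.000000, Gamma_stt = 0.000000, Gamma_tss = 0.000000, Gamma_tst = 0.000000, Gamma_ttt = 0.000000; k4 = (0.500000, -2.000000, 0.000000, 0.000000)
  Y <- Y + (h/6)(k1 + 2k2 + 2k3 + k4): s = -0.6750, t = 0.2000, ds/dtau = 0.5000, dt/dtau = -2.0000

Answer: s = -0.6750, t = 0.2000, ds/dtau = 0.5000, dt/dtau = -2.0000


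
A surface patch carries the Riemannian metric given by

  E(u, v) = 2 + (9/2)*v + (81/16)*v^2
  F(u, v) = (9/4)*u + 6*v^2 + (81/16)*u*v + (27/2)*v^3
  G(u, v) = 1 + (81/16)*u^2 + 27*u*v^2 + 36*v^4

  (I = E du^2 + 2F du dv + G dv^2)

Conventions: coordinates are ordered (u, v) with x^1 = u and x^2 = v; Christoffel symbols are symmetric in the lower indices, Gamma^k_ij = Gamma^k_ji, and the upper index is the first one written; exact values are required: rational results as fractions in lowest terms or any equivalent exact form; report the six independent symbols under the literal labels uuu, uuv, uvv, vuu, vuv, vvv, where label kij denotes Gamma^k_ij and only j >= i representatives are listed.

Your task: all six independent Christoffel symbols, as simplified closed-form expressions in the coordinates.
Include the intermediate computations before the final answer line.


E = 2 + (9/2)*v + (81/16)*v^2; F = (9/4)*u + 6*v^2 + (81/16)*u*v + (27/2)*v^3; G = 1 + (81/16)*u^2 + 27*u*v^2 + 36*v^4
Gamma^k_ij = (1/2) g^{kl} (d_i g_jl + d_j g_il - d_l g_ij), with g^inv = (1/(EG-F^2)) [[G, -F], [-F, E]]
first partials: E_u = 0, E_v = 9/2 + (81/8)*v, F_u = 9/4 + (81/16)*v, F_v = 12*v + (81/16)*u + (81/2)*v^2, G_u = (81/8)*u + 27*v^2, G_v = 54*u*v + 144*v^3
D = EG - F^2 = 2 + (9/2)*v + (81/16)*v^2 + (81/16)*u^2 + 27*u*v^2 + 36*v^4
expanded: Gamma^u_uu = (G E_u - 2F F_u + F E_v)/(2D), Gamma^u_uv = (G E_v - F G_u)/(2D), Gamma^u_vv = (2G F_v - G G_u - F G_v)/(2D), Gamma^v_uu = (2E F_u - E E_v - F E_u)/(2D), Gamma^v_uv = (E G_u - F E_v)/(2D), Gamma^v_vv = (E G_v - 2F F_v + F G_u)/(2D); substitute and cancel common factors

Answer: Gamma_uuu = 0, Gamma_uuv = (81*v + 36)/(81*u^2 + 432*u*v^2 + 576*v^4 + 81*v^2 + 72*v + 32), Gamma_uvv = (432*v^2 + 192*v)/(81*u^2 + 432*u*v^2 + 576*v^4 + 81*v^2 + 72*v + 32), Gamma_vuu = 0, Gamma_vuv = (81*u + 216*v^2)/(81*u^2 + 432*u*v^2 + 576*v^4 + 81*v^2 + 72*v + 32), Gamma_vvv = (432*u*v + 1152*v^3)/(81*u^2 + 432*u*v^2 + 576*v^4 + 81*v^2 + 72*v + 32)


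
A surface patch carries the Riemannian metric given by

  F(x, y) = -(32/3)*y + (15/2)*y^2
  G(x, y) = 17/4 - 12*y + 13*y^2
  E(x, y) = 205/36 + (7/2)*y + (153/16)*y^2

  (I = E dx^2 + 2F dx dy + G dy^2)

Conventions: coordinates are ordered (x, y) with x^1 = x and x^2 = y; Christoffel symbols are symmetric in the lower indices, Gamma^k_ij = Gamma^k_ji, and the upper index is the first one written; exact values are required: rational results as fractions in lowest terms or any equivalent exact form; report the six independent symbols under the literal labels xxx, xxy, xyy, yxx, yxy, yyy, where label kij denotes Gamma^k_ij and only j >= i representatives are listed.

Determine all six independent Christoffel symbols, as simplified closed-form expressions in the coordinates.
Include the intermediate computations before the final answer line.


E = 205/36 + (7/2)*y + (153/16)*y^2; F = -(32/3)*y + (15/2)*y^2; G = 17/4 - 12*y + 13*y^2
Gamma^k_ij = (1/2) g^{kl} (d_i g_jl + d_j g_il - d_l g_ij), with g^inv = (1/(EG-F^2)) [[G, -F], [-F, E]]
first partials: E_x = 0, E_y = 7/2 + (153/8)*y, F_x = 0, F_y = -32/3 + 15*y, G_x = 0, G_y = -12 + 26*y
D = EG - F^2 = 3485/144 - (1283/24)*y - (2631/64)*y^2 + (363/4)*y^3 + (1089/16)*y^4
expanded: Gamma^x_xx = (G E_x - 2F F_x + F E_y)/(2D), Gamma^x_xy = (G E_y - F G_x)/(2D), Gamma^x_yy = (2G F_y - G G_x - F G_y)/(2D), Gamma^y_xx = (2E F_x - E E_y - F E_x)/(2D), Gamma^y_xy = (E G_x - F E_y)/(2D), Gamma^y_yy = (E G_y - 2F F_y + F G_x)/(2D); substitute and cancel common factors

Answer: Gamma_xxx = (41310*y^3 - 51192*y^2 - 10752*y)/(39204*y^4 + 52272*y^3 - 23679*y^2 - 30792*y + 13940), Gamma_xxy = (71604*y^3 - 52992*y^2 + 11313*y + 4284)/(39204*y^4 + 52272*y^3 - 23679*y^2 - 30792*y + 13940), Gamma_xyy = (56160*y^3 - 77760*y^2 + 73584*y - 26112)/(39204*y^4 + 52272*y^3 - 23679*y^2 - 30792*y + 13940), Gamma_yxx = (-210681*y^3 - 115668*y^2 - 139572*y - 22960)/(156816*y^4 + 209088*y^3 - 94716*y^2 - 123168*y + 55760), Gamma_yxy = (-41310*y^3 + 51192*y^2 + 10752*y)/(39204*y^4 + 52272*y^3 - 23679*y^2 - 30792*y + 13940), Gamma_yyy = (6804*y^3 + 131400*y^2 - 34992*y - 19680)/(39204*y^4 + 52272*y^3 - 23679*y^2 - 30792*y + 13940)


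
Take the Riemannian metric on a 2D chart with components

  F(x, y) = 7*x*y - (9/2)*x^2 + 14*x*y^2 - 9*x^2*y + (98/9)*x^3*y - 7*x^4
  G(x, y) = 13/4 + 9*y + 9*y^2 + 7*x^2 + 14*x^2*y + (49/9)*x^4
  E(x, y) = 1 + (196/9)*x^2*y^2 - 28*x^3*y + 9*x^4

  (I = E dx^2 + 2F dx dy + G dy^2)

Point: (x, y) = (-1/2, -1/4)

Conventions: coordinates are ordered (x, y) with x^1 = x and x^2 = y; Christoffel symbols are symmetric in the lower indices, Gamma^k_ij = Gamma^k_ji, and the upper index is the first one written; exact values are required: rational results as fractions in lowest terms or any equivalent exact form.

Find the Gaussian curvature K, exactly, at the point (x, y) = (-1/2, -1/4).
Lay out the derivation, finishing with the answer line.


E = 37/36, F = -2/9, G = 25/9, EG - F^2 = 101/36 at the point
E_x = -11/18, E_y = 7/9, F_x = 17/6, F_y = -65/18, G_x = -56/9, G_y = 8
E_yy = 98/9, F_xy = 103/6, G_xx = 70/3
K follows from Brioschi's formula, (det M1 - det M2)/(EG - F^2)^2.
M1 = [[-E_yy/2 + F_xy - G_xx/2, E_x/2, F_x - E_y/2], [F_y - G_x/2, E, F], [G_y/2, F, G]] = [[1/18, -11/36, 22/9], [-1/2, 37/36, -2/9], [4, -2/9, 25/9]]; det M1 = -3167/324
M2 = [[0, E_y/2, G_x/2], [E_y/2, E, F], [G_x/2, F, G]] = [[0, 7/18, -28/9], [7/18, 37/36, -2/9], [-28/9, -2/9, 25/9]]; det M2 = -3185/324
det M1 - det M2 = 1/18; K = 1/18 / (101/36)^2 = 72/10201

Answer: K = 72/10201


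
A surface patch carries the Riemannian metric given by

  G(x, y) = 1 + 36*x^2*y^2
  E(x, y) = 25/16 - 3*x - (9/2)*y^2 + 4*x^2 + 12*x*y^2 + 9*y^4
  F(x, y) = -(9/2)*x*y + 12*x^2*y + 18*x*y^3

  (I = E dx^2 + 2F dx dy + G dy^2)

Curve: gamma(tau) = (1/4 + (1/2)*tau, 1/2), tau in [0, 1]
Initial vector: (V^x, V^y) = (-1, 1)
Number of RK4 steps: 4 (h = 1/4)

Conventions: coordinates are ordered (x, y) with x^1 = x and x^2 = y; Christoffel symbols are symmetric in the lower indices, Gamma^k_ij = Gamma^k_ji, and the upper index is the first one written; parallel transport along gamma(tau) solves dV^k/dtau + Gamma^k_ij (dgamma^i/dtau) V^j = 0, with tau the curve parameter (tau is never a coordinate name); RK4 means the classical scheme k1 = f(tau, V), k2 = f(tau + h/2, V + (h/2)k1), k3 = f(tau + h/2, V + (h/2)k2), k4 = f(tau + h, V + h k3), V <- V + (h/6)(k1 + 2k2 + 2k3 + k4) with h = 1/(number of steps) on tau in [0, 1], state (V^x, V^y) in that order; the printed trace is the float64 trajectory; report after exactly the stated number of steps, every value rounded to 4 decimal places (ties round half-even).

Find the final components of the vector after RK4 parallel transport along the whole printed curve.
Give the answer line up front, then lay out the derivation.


Answer: V^x = -1.0820, V^y = 0.8770

gamma'(tau) = (1/2, 0); f(tau, V)^k = -Gamma^k_ij(gamma(tau)) gamma'^i(tau) V^j; h = 1/4; intermediate values shown to 6 dp
curve data and Christoffel symbols at the stage parameters:
  tau = 0.000000: gamma = (0.250000, 0.500000), gamma' = (0.500000, 0.000000); Gamma_xxx = 0.551724, Gamma_xxy = 0.827586, Gamma_xyy = 0.413793, Gamma_yxx = 0.827586, Gamma_yxy = 1.241379, Gamma_yyy = 0.620690
  tau = 0.125000: gamma = (0.312500, 0.500000), gamma' = (0.500000, 0.000000); Gamma_xxx = 0.550775, Gamma_xxy = 0.826162, Gamma_xyy = 0.516351, Gamma_yxx = 0.826162, Gamma_yxy = 1.239243, Gamma_yyy = 0.774527
  tau = 0.250000: gamma = (0.375000, 0.500000), gamma' = (0.500000, 0.000000); Gamma_xxx = 0.530387, Gamma_xxy = 0.795580, Gamma_xyy = 0.596685, Gamma_yxx = 0.795580, Gamma_yxy = 1.193370, Gamma_yyy = 0.895028
  tau = 0.375000: gamma = (0.437500, 0.500000), gamma' = (0.500000, 0.000000); Gamma_xxx = 0.501680, Gamma_xxy = 0.752520, Gamma_xyy = 0.658455, Gamma_yxx = 0.752520, Gamma_yxy = 1.128779, Gamma_yyy = 0.987682
  tau = 0.500000: gamma = (0.500000, 0.500000), gamma' = (0.500000, 0.000000); Gamma_xxx = 0.470588, Gamma_xxy = 0.705882, Gamma_xyy = 0.705882, Gamma_yxx = 0.705882, Gamma_yxy = 1.058824, Gamma_yyy = 1.058824
  tau = 0.625000: gamma = (0.562500, 0.500000), gamma' = (0.500000, 0.000000); Gamma_xxx = 0.440031, Gamma_xxy = 0.660046, Gamma_xyy = 0.742552, Gamma_yxx = 0.660046, Gamma_yxy = 0.990069, Gamma_yyy = 1.113827
  tau = 0.750000: gamma = (0.625000, 0.500000), gamma' = (0.500000, 0.000000); Gamma_xxx = 0.411311, Gamma_xxy = 0.616967, Gamma_xyy = 0.771208, Gamma_yxx = 0.616967, Gamma_yxy = 0.925450, Gamma_yyy = 1.156812
  tau = 0.875000: gamma = (0.687500, 0.500000), gamma' = (0.500000, 0.000000); Gamma_xxx = 0.384910, Gamma_xxy = 0.577365, Gamma_xyy = 0.793876, Gamma_yxx = 0.577365, Gamma_yxy = 0.866047, Gamma_yyy = 1.190815
  tau = 1.000000: gamma = (0.750000, 0.500000), gamma' = (0.500000, 0.000000); Gamma_xxx = 0.360902, Gamma_xxy = 0.541353, Gamma_xyy = 0.812030, Gamma_yxx = 0.541353, Gamma_yxy = 0.812030, Gamma_yyy = 1.218045
step 0: V^x = -1.0000, V^y = 1.0000
step 1: k1 = (-0.137931, -0.206897), k2 = (-0.122262, -0.183394), k3 = (-0.124015, -0.186023), k4 = (-0.105875, -0.158813); V <- V + (h/6)(k1 + 2k2 + 2k3 + k4): V^x = -1.0307, V^y = 0.9540
step 2: k1 = (-0.106153, -0.159229), k2 = (-0.089590, -0.134385), k3 = (-0.091278, -0.136917), k4 = (-0.076734, -0.115102); V <- V + (h/6)(k1 + 2k2 + 2k3 + k4): V^x = -1.0534, V^y = 0.9199
step 3: k1 = (-0.076831, -0.115247), k2 = (-0.064975, -0.097463), k3 = (-0.066035, -0.099052), k4 = (-0.056119, -0.084179); V <- V + (h/6)(k1 + 2k2 + 2k3 + k4): V^x = -1.0698, V^y = 0.8953
step 4: k1 = (-0.056154, -0.084231), k2 = (-0.048159, -0.072239), k3 = (-0.048784, -0.073176), k4 = (-0.042119, -0.063179); V <- V + (h/6)(k1 + 2k2 + 2k3 + k4): V^x = -1.0820, V^y = 0.8770


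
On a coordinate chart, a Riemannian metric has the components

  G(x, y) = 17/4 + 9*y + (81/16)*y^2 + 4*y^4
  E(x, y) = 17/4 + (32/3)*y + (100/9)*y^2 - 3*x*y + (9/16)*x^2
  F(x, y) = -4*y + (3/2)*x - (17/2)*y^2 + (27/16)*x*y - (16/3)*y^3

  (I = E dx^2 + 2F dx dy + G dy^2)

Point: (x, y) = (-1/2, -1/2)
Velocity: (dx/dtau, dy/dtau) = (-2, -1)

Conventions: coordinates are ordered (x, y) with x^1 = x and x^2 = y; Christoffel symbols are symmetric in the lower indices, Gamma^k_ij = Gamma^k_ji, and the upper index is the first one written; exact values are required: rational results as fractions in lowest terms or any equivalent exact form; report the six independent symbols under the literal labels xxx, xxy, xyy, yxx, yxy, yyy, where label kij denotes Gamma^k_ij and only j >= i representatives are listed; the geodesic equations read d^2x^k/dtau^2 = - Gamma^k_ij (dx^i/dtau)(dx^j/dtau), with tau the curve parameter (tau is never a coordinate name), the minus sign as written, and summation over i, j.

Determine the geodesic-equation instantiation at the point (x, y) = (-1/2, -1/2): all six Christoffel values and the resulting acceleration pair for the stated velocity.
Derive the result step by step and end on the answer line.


E = 625/576, F = 41/192, G = 81/64 at the point
E_x = 15/16, E_y = 19/18, F_x = 21/32, F_y = -11/32, G_x = 0, G_y = 31/16
EG - F^2 = 3059/2304;  g^inv = (2304/3059) * [[81/64, -41/192], [-41/192, 625/576]]
first-kind symbols [ij,l] = (1/2)(d_i g_jl + d_j g_il - d_l g_ij): [xx,x] = E_x/2 = 15/32, [xx,y] = F_x - E_y/2 = 37/288, [xy,x] = E_y/2 = 19/36, [xy,y] = G_x/2 = 0, [yy,x] = F_y - G_x/2 = -11/32, [yy,y] = G_y/2 = 31/32
Gamma^x_ij = (G*[ij,x] - F*[ij,y])/(EG - F^2), Gamma^y_ij = (E*[ij,y] - F*[ij,x])/(EG - F^2)
Gamma_xxx = 3911/9177, Gamma_xxy = 81/161, Gamma_xyy = -1479/3059, Gamma_yxx = 815/27531, Gamma_yxy = -41/483, Gamma_yyy = 2591/3059
d^2x/dtau^2 = -(Gamma_xxx*(-2)^2 + 2*Gamma_xxy*(-2)*(-1) + Gamma_xyy*(-1)^2) = -29675/9177
d^2y/dtau^2 = -(Gamma_yxx*(-2)^2 + 2*Gamma_yxy*(-2)*(-1) + Gamma_yyy*(-1)^2) = -17231/27531

Answer: Gamma_xxx = 3911/9177, Gamma_xxy = 81/161, Gamma_xyy = -1479/3059, Gamma_yxx = 815/27531, Gamma_yxy = -41/483, Gamma_yyy = 2591/3059; accelerations (d^2x/dtau^2, d^2y/dtau^2) = (-29675/9177, -17231/27531)


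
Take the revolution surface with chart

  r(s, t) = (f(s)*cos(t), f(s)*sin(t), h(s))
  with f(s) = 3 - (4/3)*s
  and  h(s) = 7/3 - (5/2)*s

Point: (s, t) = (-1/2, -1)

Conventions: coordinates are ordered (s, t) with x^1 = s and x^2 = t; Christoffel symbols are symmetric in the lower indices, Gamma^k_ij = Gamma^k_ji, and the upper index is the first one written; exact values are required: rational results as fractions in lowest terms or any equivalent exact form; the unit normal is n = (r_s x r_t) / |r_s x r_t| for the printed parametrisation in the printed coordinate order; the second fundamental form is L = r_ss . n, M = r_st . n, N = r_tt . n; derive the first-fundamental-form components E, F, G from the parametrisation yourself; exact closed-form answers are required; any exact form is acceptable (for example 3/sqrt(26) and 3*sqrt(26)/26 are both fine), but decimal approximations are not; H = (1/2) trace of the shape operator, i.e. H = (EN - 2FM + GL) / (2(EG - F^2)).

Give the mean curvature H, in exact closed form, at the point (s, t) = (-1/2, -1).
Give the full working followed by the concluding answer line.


f = 11/3, f' = -4/3, f'' = 0, h' = -5/2, h'' = 0
E = 289/36, F = 0, G = 121/9; answer radicand W^2 = 289/36
unnormalised second-form numerators: l = 0, m = 0, n = -55/6; L = l/sqrt(289/36), and similarly M = m/sqrt(W^2), N = n/sqrt(W^2)
H = (E*n - 2*F*m + G*l) / (2*(EG - F^2)*sqrt(W^2)); E*n - 2*F*m + G*l = -15895/216, EG - F^2 = 34969/324, so H = (-15/44)/sqrt(289/36)

Answer: H = -45/374


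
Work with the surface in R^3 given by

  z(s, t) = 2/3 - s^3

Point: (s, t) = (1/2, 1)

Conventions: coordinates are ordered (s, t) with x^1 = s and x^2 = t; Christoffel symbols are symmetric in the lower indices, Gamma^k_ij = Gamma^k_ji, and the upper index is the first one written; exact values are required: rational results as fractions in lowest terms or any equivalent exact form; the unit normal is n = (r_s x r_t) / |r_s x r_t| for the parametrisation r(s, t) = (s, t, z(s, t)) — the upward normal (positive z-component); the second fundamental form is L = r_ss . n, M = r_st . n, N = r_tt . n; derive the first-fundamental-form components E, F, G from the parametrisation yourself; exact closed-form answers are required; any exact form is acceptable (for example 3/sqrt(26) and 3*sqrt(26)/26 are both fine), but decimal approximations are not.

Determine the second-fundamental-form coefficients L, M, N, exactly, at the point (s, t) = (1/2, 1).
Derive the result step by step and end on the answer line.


z_s = -3/4, z_t = 0, z_ss = -3, z_st = 0, z_tt = 0
E = 25/16, F = 0, G = 1; answer radicand W^2 = 25/16
unnormalised second-form numerators: l = -3, m = 0, n = 0; L = l/sqrt(25/16), and similarly M = m/sqrt(W^2), N = n/sqrt(W^2)

Answer: L = -12/5, M = 0, N = 0


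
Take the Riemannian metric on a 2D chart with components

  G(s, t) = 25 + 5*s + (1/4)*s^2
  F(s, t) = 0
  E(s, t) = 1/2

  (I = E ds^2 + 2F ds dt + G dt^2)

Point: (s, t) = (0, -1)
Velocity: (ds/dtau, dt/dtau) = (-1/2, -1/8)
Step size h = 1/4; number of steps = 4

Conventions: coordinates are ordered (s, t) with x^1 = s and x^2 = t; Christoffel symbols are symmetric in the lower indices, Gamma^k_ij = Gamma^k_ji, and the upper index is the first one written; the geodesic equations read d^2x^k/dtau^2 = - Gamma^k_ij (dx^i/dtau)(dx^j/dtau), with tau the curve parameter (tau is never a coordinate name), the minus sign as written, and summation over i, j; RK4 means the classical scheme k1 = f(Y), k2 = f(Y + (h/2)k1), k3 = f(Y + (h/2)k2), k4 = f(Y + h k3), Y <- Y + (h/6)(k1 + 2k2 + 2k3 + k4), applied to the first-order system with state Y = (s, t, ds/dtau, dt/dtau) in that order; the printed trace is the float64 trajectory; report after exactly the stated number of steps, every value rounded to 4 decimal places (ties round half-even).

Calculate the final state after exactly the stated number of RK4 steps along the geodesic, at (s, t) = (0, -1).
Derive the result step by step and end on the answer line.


f(Y) = (ds/dtau, dt/dtau, -Gamma^s_ij Y'^i Y'^j, -Gamma^t_ij Y'^i Y'^j) with the Gammas evaluated at the stage position; h = 0.250000; intermediate values shown to 6 dp
step 0: s = 0.0000, t = -1.0000, ds/dtau = -0.5000, dt/dtau = -0.1250
step 1:
  k1: at (s, t) = (0.000000, -1.000000), (ds/dtau, dt/dtau) = (-0.500000, -0.125000); Gamma_sss = 0.000000, Gamma_sst = 0.000000, Gamma_stt = -5.000000, Gamma_tss = 0.000000, Gamma_tst = 0.100000, Gamma_ttt = 0.000000; k1 = (-0.500000, -0.125000, 0.078125, -0.012500)
  k2: at (s, t) = (-0.062500, -1.015625), (ds/dtau, dt/dtau) = (-0.490234, -0.126562); Gamma_sss = 0.000000, Gamma_sst = 0.000000, Gamma_stt = -4.968750, Gamma_tss = 0.000000, Gamma_tst = 0.100629, Gamma_ttt = 0.000000; k2 = (-0.490234, -0.126562, 0.079590, -0.012487)
  k3: at (s, t) = (-0.061279, -1.015820), (ds/dtau, dt/dtau) = (-0.490051, -0.126561); Gamma_sss = 0.000000, Gamma_sst = 0.000000, Gamma_stt = -4.969360, Gamma_tss = 0.000000, Gamma_tst = 0.100617, Gamma_ttt = 0.000000; k3 = (-0.490051, -0.126561, 0.079598, -0.012481)
  k4: at (s, t) = (-0.122513, -1.031640), (ds/dtau, dt/dtau) = (-0.480101, -0.128120); Gamma_sss = 0.000000, Gamma_sst = 0.000000, Gamma_stt = -4.938744, Gamma_tss = 0.000000, Gamma_tst = 0.101240, Gamma_ttt = 0.000000; k4 = (-0.480101, -0.128120, 0.081068, -0.012455)
  Y <- Y + (h/6)(k1 + 2k2 + 2k3 + k4): s = -0.1225, t = -1.0316, ds/dtau = -0.4801, dt/dtau = -0.1281
step 2:
  k1: at (s, t) = (-0.122528, -1.031640), (ds/dtau, dt/dtau) = (-0.480101, -0.128120); Gamma_sss = 0.000000, Gamma_sst = 0.000000, Gamma_stt = -4.938736, Gamma_tss = 0.000000, Gamma_tst = 0.101240, Gamma_ttt = 0.000000; k1 = (-0.480101, -0.128120, 0.081069, -0.012455)
  k2: at (s, t) = (-0.182541, -1.047655), (ds/dtau, dt/dtau) = (-0.469968, -0.129677); Gamma_sss = 0.000000, Gamma_sst = 0.000000, Gamma_stt = -4.908730, Gamma_tss = 0.000000, Gamma_tst = 0.101859, Gamma_ttt = 0.000000; k2 = (-0.469968, -0.129677, 0.082546, -0.012415)
  k3: at (s, t) = (-0.181274, -1.047850), (ds/dtau, dt/dtau) = (-0.469783, -0.129672); Gamma_sss = 0.000000, Gamma_sst = 0.000000, Gamma_stt = -4.909363, Gamma_tss = 0.000000, Gamma_tst = 0.101846, Gamma_ttt = 0.000000; k3 = (-0.469783, -0.129672, 0.082551, -0.012409)
  k4: at (s, t) = (-0.239974, -1.064058), (ds/dtau, dt/dtau) = (-0.459464, -0.131223); Gamma_sss = 0.000000, Gamma_sst = 0.000000, Gamma_stt = -4.880013, Gamma_tss = 0.000000, Gamma_tst = 0.102459, Gamma_ttt = 0.000000; k4 = (-0.459464, -0.131223, 0.084031, -0.012355)
  Y <- Y + (h/6)(k1 + 2k2 + 2k3 + k4): s = -0.2400, t = -1.0641, ds/dtau = -0.4595, dt/dtau = -0.1312
step 3:
  k1: at (s, t) = (-0.239989, -1.064059), (ds/dtau, dt/dtau) = (-0.459464, -0.131223); Gamma_sss = 0.000000, Gamma_sst = 0.000000, Gamma_stt = -4.880005, Gamma_tss = 0.000000, Gamma_tst = 0.102459, Gamma_ttt = 0.000000; k1 = (-0.459464, -0.131223, 0.084031, -0.012355)
  k2: at (s, t) = (-0.297422, -1.080462), (ds/dtau, dt/dtau) = (-0.448960, -0.132767); Gamma_sss = 0.000000, Gamma_sst = 0.000000, Gamma_stt = -4.851289, Gamma_tss = 0.000000, Gamma_tst = 0.103065, Gamma_ttt = 0.000000; k2 = (-0.448960, -0.132767, 0.085514, -0.012287)
  k3: at (s, t) = (-0.296109, -1.080655), (ds/dtau, dt/dtau) = (-0.448775, -0.132759); Gamma_sss = 0.000000, Gamma_sst = 0.000000, Gamma_stt = -4.851945, Gamma_tss = 0.000000, Gamma_tst = 0.103051, Gamma_ttt = 0.000000; k3 = (-0.448775, -0.132759, 0.085515, -0.012279)
  k4: at (s, t) = (-0.352183, -1.097248), (ds/dtau, dt/dtau) = (-0.438085, -0.134293); Gamma_sss = 0.000000, Gamma_sst = 0.000000, Gamma_stt = -4.823909, Gamma_tss = 0.000000, Gamma_tst = 0.103650, Gamma_ttt = 0.000000; k4 = (-0.438085, -0.134293, 0.086997, -0.012196)
  Y <- Y + (h/6)(k1 + 2k2 + 2k3 + k4): s = -0.3522, t = -1.0972, ds/dtau = -0.4381, dt/dtau = -0.1343
step 4:
  k1: at (s, t) = (-0.352198, -1.097249), (ds/dtau, dt/dtau) = (-0.438086, -0.134293); Gamma_sss = 0.000000, Gamma_sst = 0.000000, Gamma_stt = -4.823901, Gamma_tss = 0.000000, Gamma_tst = 0.103651, Gamma_ttt = 0.000000; k1 = (-0.438086, -0.134293, 0.086997, -0.012196)
  k2: at (s, t) = (-0.406959, -1.114036), (ds/dtau, dt/dtau) = (-0.427211, -0.135817); Gamma_sss = 0.000000, Gamma_sst = 0.000000, Gamma_stt = -4.796521, Gamma_tss = 0.000000, Gamma_tst = 0.104242, Gamma_ttt = 0.000000; k2 = (-0.427211, -0.135817, 0.088478, -0.012097)
  k3: at (s, t) = (-0.405600, -1.114226), (ds/dtau, dt/dtau) = (-0.427026, -0.135805); Gamma_sss = 0.000000, Gamma_sst = 0.000000, Gamma_stt = -4.797200, Gamma_tss = 0.000000, Gamma_tst = 0.104227, Gamma_ttt = 0.000000; k3 = (-0.427026, -0.135805, 0.088475, -0.012089)
  k4: at (s, t) = (-0.458955, -1.131200), (ds/dtau, dt/dtau) = (-0.415967, -0.137315); Gamma_sss = 0.000000, Gamma_sst = 0.000000, Gamma_stt = -4.770523, Gamma_tss = 0.000000, Gamma_tst = 0.104810, Gamma_ttt = 0.000000; k4 = (-0.415967, -0.137315, 0.089950, -0.011973)
  Y <- Y + (h/6)(k1 + 2k2 + 2k3 + k4): s = -0.4590, t = -1.1312, ds/dtau = -0.4160, dt/dtau = -0.1373

Answer: s = -0.4590, t = -1.1312, ds/dtau = -0.4160, dt/dtau = -0.1373
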